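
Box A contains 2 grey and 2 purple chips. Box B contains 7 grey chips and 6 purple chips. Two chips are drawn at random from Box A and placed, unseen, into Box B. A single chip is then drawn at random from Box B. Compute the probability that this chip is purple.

Condition on how many of the transferred chips are purple (from Box A: 2 purple of 4; then Box B has 15 total).
  0 purple: C(2,0)C(2,2)/C(4,2) = 1/6; then P = 6/15
  1 purple: C(2,1)C(2,1)/C(4,2) = 2/3; then P = 7/15
  2 purple: C(2,2)C(2,0)/C(4,2) = 1/6; then P = 8/15
P(purple from Box B) = 7/15 ≈ 0.4667.

7/15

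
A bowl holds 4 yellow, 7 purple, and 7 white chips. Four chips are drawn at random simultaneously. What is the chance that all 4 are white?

7/612

Unordered draws without replacement: count favorable combinations over C(18,4).
Favorable = C(4,0) · C(7,0) · C(7,4) = 35; total = C(18,4) = 3060.
P = 35/3060 = 7/612 ≈ 0.0114.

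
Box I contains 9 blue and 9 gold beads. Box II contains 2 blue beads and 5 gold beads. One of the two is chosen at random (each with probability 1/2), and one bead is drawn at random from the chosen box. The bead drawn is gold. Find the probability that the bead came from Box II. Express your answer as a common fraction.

10/17

P(gold | Box I) = 1/2; P(gold | Box II) = 5/7.
P(gold) = 1/2·1/2 + 1/2·5/7 = 17/28.
By Bayes' rule, P(Box II | gold) = 5/14 / 17/28 = 10/17 ≈ 0.5882.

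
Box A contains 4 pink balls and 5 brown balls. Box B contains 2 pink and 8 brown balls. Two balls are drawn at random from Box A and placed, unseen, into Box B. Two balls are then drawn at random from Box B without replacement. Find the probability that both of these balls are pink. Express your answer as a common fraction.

Condition on how many of the transferred balls are pink (from Box A: 4 pink of 9; then Box B has 12 total).
  0 pink: C(4,0)C(5,2)/C(9,2) = 5/18; then P = C(2,2)/C(12,2) = 1/66
  1 pink: C(4,1)C(5,1)/C(9,2) = 5/9; then P = C(3,2)/C(12,2) = 1/22
  2 pink: C(4,2)C(5,0)/C(9,2) = 1/6; then P = C(4,2)/C(12,2) = 1/11
P(both pink) = 53/1188 ≈ 0.0446.

53/1188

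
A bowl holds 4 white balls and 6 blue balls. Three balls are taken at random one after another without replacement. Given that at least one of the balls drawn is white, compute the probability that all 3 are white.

1/25

P(all 3 white) = C(4,3)/C(10,3) = 1/30; P(at least one white) = 1 − C(6,3)/C(10,3) = 5/6.
Since 'all 3 white' ⊆ 'at least one white', P(all 3 | at least one) = 1/30 / 5/6 = 1/25 ≈ 0.0400.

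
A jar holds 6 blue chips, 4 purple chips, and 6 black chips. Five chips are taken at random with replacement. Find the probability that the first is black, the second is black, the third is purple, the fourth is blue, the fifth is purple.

27/8192

Multiply the conditional probability of each draw in order, with replacement (the composition resets each draw).
P = (6/16) · (6/16) · (4/16) · (6/16) · (4/16) = 27/8192 ≈ 0.0033.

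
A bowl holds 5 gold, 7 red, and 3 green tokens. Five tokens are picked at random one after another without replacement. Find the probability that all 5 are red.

Unordered draws without replacement: count favorable combinations over C(15,5).
Favorable = C(5,0) · C(7,5) · C(3,0) = 21; total = C(15,5) = 3003.
P = 21/3003 = 1/143 ≈ 0.0070.

1/143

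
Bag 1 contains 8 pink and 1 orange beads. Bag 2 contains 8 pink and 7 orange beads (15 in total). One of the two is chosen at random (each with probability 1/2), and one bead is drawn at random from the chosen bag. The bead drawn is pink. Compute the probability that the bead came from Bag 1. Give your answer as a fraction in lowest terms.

5/8

P(pink | Bag 1) = 8/9; P(pink | Bag 2) = 8/15.
P(pink) = 1/2·8/9 + 1/2·8/15 = 32/45.
By Bayes' rule, P(Bag 1 | pink) = 4/9 / 32/45 = 5/8 ≈ 0.6250.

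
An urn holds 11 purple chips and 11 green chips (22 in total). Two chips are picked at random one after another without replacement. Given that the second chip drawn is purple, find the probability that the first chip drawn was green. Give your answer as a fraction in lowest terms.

11/21

P(first=green and the second chip drawn is purple) = (11/22)·(11/21) = 11/42.
P(the second chip drawn is purple) = Σ over first color = 5/21 + 11/42 = 1/2.
By Bayes, P(first=green | the second chip drawn is purple) = 11/42 / 1/2 = 11/21 ≈ 0.5238.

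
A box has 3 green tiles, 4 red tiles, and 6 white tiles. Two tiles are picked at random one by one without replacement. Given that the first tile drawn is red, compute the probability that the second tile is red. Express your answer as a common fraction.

1/4

After removing 1 red, the box has 3 red out of 12 remaining.
P(second is red | given) = 3/12 = 1/4 ≈ 0.2500.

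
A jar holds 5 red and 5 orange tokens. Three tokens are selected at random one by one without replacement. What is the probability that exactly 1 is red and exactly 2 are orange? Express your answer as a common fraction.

Unordered draws without replacement: count favorable combinations over C(10,3).
Favorable = C(5,1) · C(5,2) = 50; total = C(10,3) = 120.
P = 50/120 = 5/12 ≈ 0.4167.

5/12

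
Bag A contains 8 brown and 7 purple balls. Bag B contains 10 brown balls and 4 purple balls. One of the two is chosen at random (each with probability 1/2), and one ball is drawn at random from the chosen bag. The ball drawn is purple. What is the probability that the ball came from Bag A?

P(purple | Bag A) = 7/15; P(purple | Bag B) = 2/7.
P(purple) = 1/2·7/15 + 1/2·2/7 = 79/210.
By Bayes' rule, P(Bag A | purple) = 7/30 / 79/210 = 49/79 ≈ 0.6203.

49/79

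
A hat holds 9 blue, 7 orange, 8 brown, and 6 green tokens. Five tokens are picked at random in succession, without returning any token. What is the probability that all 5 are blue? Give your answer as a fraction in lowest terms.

Unordered draws without replacement: count favorable combinations over C(30,5).
Favorable = C(9,5) · C(7,0) · C(8,0) · C(6,0) = 126; total = C(30,5) = 142506.
P = 126/142506 = 1/1131 ≈ 0.0009.

1/1131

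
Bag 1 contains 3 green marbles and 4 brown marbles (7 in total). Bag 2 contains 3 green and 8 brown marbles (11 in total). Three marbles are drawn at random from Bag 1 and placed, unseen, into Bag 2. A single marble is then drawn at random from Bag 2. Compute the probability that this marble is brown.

34/49

Condition on how many of the transferred marbles are brown (from Bag 1: 4 brown of 7; then Bag 2 has 14 total).
  0 brown: C(4,0)C(3,3)/C(7,3) = 1/35; then P = 8/14
  1 brown: C(4,1)C(3,2)/C(7,3) = 12/35; then P = 9/14
  2 brown: C(4,2)C(3,1)/C(7,3) = 18/35; then P = 10/14
  3 brown: C(4,3)C(3,0)/C(7,3) = 4/35; then P = 11/14
P(brown from Bag 2) = 34/49 ≈ 0.6939.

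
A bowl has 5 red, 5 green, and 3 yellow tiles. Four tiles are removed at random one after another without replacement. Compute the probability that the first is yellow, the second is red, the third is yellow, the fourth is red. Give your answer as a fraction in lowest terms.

1/143

Multiply the conditional probability of each draw in order, without replacement, so each draw removes one from its color and from the total.
P = (3/13) · (5/12) · (2/11) · (4/10) = 1/143 ≈ 0.0070.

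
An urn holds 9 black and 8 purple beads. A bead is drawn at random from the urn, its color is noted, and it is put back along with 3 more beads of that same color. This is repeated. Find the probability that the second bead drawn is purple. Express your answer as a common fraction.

8/17

Condition on the first draw. If first is purple (prob 8/17), second-purple has prob (11)/(20); if not (prob 9/17), it has prob 8/(20).
P = (8/17)·(11/20) + (9/17)·(8/20) = 8/17 ≈ 0.4706.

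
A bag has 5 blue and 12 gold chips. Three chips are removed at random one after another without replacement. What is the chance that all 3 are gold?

11/34

Unordered draws without replacement: count favorable combinations over C(17,3).
Favorable = C(5,0) · C(12,3) = 220; total = C(17,3) = 680.
P = 220/680 = 11/34 ≈ 0.3235.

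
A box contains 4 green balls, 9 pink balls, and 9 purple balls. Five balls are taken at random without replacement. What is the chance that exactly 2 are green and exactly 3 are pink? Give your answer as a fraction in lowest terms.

Unordered draws without replacement: count favorable combinations over C(22,5).
Favorable = C(4,2) · C(9,3) · C(9,0) = 504; total = C(22,5) = 26334.
P = 504/26334 = 4/209 ≈ 0.0191.

4/209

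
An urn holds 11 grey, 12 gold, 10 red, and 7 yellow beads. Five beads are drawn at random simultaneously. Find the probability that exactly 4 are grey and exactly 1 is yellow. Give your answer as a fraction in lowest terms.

Unordered draws without replacement: count favorable combinations over C(40,5).
Favorable = C(11,4) · C(12,0) · C(10,0) · C(7,1) = 2310; total = C(40,5) = 658008.
P = 2310/658008 = 385/109668 ≈ 0.0035.

385/109668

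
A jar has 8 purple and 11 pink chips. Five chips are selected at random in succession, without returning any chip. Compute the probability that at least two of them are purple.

1421/1938

Sum the hypergeometric tail for j = 2,…,5 purple chips.
Favorable = C(8,2)·C(11,3) + C(8,3)·C(11,2) + C(8,4)·C(11,1) + C(8,5)·C(11,0) = 8526; total = C(19,5) = 11628.
P = 8526/11628 = 1421/1938 ≈ 0.7332.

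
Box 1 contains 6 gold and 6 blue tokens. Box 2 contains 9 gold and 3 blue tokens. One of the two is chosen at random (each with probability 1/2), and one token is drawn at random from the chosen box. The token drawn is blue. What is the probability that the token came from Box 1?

2/3

P(blue | Box 1) = 1/2; P(blue | Box 2) = 1/4.
P(blue) = 1/2·1/2 + 1/2·1/4 = 3/8.
By Bayes' rule, P(Box 1 | blue) = 1/4 / 3/8 = 2/3 ≈ 0.6667.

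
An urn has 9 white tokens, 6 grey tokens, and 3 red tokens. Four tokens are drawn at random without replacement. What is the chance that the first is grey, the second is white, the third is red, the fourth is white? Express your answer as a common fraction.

Multiply the conditional probability of each draw in order, without replacement, so each draw removes one from its color and from the total.
P = (6/18) · (9/17) · (3/16) · (8/15) = 3/170 ≈ 0.0176.

3/170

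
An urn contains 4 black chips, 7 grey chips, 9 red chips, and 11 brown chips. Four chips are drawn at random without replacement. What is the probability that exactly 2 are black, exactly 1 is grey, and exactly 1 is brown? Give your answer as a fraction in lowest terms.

66/4495

Unordered draws without replacement: count favorable combinations over C(31,4).
Favorable = C(4,2) · C(7,1) · C(9,0) · C(11,1) = 462; total = C(31,4) = 31465.
P = 462/31465 = 66/4495 ≈ 0.0147.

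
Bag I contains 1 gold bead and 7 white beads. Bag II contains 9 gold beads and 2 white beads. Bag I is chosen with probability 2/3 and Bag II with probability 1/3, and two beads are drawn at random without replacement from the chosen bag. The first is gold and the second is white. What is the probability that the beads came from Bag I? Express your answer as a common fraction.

55/91

P(E | Bag I) = 1/8; P(E | Bag II) = 9/55.
P(E) = 2/3·1/8 + 1/3·9/55 = 91/660.
By Bayes' rule, P(Bag I | E) = 1/12 / 91/660 = 55/91 ≈ 0.6044.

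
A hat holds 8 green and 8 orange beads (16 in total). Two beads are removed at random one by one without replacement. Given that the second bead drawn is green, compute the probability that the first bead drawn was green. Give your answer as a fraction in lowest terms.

7/15

P(first=green and the second bead drawn is green) = (8/16)·(7/15) = 7/30.
P(the second bead drawn is green) = Σ over first color = 7/30 + 4/15 = 1/2.
By Bayes, P(first=green | the second bead drawn is green) = 7/30 / 1/2 = 7/15 ≈ 0.4667.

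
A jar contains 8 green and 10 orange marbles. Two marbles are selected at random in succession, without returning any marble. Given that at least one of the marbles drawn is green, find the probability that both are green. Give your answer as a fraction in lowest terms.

P(both green) = C(8,2)/C(18,2) = 28/153; P(at least one green) = 1 − C(10,2)/C(18,2) = 12/17.
Since 'both green' ⊆ 'at least one green', P(both | at least one) = 28/153 / 12/17 = 7/27 ≈ 0.2593.

7/27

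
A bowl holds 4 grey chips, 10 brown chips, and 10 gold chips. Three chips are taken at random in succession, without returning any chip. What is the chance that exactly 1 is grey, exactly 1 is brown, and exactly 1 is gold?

50/253

Unordered draws without replacement: count favorable combinations over C(24,3).
Favorable = C(4,1) · C(10,1) · C(10,1) = 400; total = C(24,3) = 2024.
P = 400/2024 = 50/253 ≈ 0.1976.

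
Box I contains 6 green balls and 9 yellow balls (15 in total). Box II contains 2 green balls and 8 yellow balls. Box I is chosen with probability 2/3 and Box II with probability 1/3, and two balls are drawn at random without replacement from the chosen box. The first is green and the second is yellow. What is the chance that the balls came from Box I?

81/109

P(E | Box I) = 9/35; P(E | Box II) = 8/45.
P(E) = 2/3·9/35 + 1/3·8/45 = 218/945.
By Bayes' rule, P(Box I | E) = 6/35 / 218/945 = 81/109 ≈ 0.7431.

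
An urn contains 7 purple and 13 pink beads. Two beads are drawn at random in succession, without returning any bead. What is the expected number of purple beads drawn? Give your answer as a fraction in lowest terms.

7/10

By linearity of expectation, E[X] = Σ P(draw i is purple); by symmetry each draw (even without replacement) has P(purple) = 7/20.
E[X] = 2 · 7/20 = 7/10 ≈ 0.7000.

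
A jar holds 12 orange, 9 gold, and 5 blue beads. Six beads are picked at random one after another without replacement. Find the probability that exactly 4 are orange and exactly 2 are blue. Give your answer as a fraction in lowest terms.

45/2093

Unordered draws without replacement: count favorable combinations over C(26,6).
Favorable = C(12,4) · C(9,0) · C(5,2) = 4950; total = C(26,6) = 230230.
P = 4950/230230 = 45/2093 ≈ 0.0215.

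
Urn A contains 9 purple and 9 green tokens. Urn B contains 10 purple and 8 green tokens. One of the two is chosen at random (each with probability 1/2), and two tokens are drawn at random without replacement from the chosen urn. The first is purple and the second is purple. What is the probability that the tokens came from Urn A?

4/9

P(E | Urn A) = 4/17; P(E | Urn B) = 5/17.
P(E) = 1/2·4/17 + 1/2·5/17 = 9/34.
By Bayes' rule, P(Urn A | E) = 2/17 / 9/34 = 4/9 ≈ 0.4444.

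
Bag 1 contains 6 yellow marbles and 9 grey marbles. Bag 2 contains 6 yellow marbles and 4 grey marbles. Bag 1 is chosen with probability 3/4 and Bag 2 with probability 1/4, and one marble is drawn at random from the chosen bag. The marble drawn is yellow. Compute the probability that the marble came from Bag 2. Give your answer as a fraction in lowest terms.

1/3

P(yellow | Bag 1) = 2/5; P(yellow | Bag 2) = 3/5.
P(yellow) = 3/4·2/5 + 1/4·3/5 = 9/20.
By Bayes' rule, P(Bag 2 | yellow) = 3/20 / 9/20 = 1/3 ≈ 0.3333.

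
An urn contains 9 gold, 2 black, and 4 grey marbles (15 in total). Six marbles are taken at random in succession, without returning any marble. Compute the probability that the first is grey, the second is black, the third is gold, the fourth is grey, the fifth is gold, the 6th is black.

Multiply the conditional probability of each draw in order, without replacement, so each draw removes one from its color and from the total.
P = (4/15) · (2/14) · (9/13) · (3/12) · (8/11) · (1/10) = 12/25025 ≈ 0.0005.

12/25025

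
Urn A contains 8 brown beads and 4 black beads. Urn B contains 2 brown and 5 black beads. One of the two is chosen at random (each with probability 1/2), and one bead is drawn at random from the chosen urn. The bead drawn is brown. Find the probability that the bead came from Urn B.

P(brown | Urn A) = 2/3; P(brown | Urn B) = 2/7.
P(brown) = 1/2·2/3 + 1/2·2/7 = 10/21.
By Bayes' rule, P(Urn B | brown) = 1/7 / 10/21 = 3/10 ≈ 0.3000.

3/10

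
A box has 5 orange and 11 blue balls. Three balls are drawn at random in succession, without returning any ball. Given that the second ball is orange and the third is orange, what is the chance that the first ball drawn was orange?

3/14

P(first=orange and the second ball is orange and the third is orange) = (5/16)·(4/15)·(3/14) = 1/56.
P(E) = Σ over first color = 1/56 + 11/168 = 1/12.
By Bayes, P(first=orange | E) = 1/56 / 1/12 = 3/14 ≈ 0.2143.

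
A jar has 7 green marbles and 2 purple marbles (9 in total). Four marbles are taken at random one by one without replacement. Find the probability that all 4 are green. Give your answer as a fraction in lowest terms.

5/18

Multiply the conditional probability of each draw in order, without replacement, so each draw removes one from its color and from the total.
P = (7/9) · (6/8) · (5/7) · (4/6) = 5/18 ≈ 0.2778.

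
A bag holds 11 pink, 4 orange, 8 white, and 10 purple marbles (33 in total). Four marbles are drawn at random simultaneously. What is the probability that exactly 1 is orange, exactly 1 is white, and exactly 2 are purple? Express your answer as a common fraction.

12/341

Unordered draws without replacement: count favorable combinations over C(33,4).
Favorable = C(11,0) · C(4,1) · C(8,1) · C(10,2) = 1440; total = C(33,4) = 40920.
P = 1440/40920 = 12/341 ≈ 0.0352.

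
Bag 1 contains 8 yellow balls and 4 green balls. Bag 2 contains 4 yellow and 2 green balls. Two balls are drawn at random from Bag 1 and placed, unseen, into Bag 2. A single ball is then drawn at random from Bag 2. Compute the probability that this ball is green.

Condition on how many of the transferred balls are green (from Bag 1: 4 green of 12; then Bag 2 has 8 total).
  0 green: C(4,0)C(8,2)/C(12,2) = 14/33; then P = 2/8
  1 green: C(4,1)C(8,1)/C(12,2) = 16/33; then P = 3/8
  2 green: C(4,2)C(8,0)/C(12,2) = 1/11; then P = 4/8
P(green from Bag 2) = 1/3 ≈ 0.3333.

1/3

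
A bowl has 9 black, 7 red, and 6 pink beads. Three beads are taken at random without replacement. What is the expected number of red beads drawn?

21/22

By linearity of expectation, E[X] = Σ P(draw i is red); by symmetry each draw (even without replacement) has P(red) = 7/22.
E[X] = 3 · 7/22 = 21/22 ≈ 0.9545.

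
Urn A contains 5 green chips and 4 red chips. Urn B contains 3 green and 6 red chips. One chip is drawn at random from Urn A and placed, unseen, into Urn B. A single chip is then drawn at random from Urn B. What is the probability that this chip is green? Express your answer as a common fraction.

Condition on how many of the transferred chips are green (from Urn A: 5 green of 9; then Urn B has 10 total).
  0 green: C(5,0)C(4,1)/C(9,1) = 4/9; then P = 3/10
  1 green: C(5,1)C(4,0)/C(9,1) = 5/9; then P = 4/10
P(green from Urn B) = 16/45 ≈ 0.3556.

16/45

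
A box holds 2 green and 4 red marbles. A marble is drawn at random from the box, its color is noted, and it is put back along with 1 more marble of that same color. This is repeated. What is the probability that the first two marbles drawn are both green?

After a green draw the box holds 3 green out of 7.
P = (2/6)·(3/7) = 1/7 ≈ 0.1429.

1/7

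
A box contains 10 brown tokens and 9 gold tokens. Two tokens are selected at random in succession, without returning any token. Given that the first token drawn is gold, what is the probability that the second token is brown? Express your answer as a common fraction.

After removing 1 gold, the box has 10 brown out of 18 remaining.
P(second is brown | given) = 10/18 = 5/9 ≈ 0.5556.

5/9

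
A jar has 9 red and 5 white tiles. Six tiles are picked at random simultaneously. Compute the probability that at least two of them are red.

998/1001

Sum the hypergeometric tail for j = 2,…,6 red tiles.
Favorable = C(9,2)·C(5,4) + C(9,3)·C(5,3) + C(9,4)·C(5,2) + C(9,5)·C(5,1) + C(9,6)·C(5,0) = 2994; total = C(14,6) = 3003.
P = 2994/3003 = 998/1001 ≈ 0.9970.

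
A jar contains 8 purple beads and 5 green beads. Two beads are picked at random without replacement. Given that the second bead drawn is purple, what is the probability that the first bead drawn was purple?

P(first=purple and the second bead drawn is purple) = (8/13)·(7/12) = 14/39.
P(the second bead drawn is purple) = Σ over first color = 14/39 + 10/39 = 8/13.
By Bayes, P(first=purple | the second bead drawn is purple) = 14/39 / 8/13 = 7/12 ≈ 0.5833.

7/12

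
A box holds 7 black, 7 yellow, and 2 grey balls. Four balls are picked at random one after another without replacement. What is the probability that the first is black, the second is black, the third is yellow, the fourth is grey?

Multiply the conditional probability of each draw in order, without replacement, so each draw removes one from its color and from the total.
P = (7/16) · (6/15) · (7/14) · (2/13) = 7/520 ≈ 0.0135.

7/520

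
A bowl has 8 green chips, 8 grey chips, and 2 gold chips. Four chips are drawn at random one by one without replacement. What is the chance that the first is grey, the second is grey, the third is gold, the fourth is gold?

Multiply the conditional probability of each draw in order, without replacement, so each draw removes one from its color and from the total.
P = (8/18) · (7/17) · (2/16) · (1/15) = 7/4590 ≈ 0.0015.

7/4590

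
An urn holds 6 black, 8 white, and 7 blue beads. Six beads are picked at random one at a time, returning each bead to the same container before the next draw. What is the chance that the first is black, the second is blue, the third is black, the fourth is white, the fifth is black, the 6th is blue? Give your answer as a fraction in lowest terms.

Multiply the conditional probability of each draw in order, with replacement (the composition resets each draw).
P = (6/21) · (7/21) · (6/21) · (8/21) · (6/21) · (7/21) = 64/64827 ≈ 0.0010.

64/64827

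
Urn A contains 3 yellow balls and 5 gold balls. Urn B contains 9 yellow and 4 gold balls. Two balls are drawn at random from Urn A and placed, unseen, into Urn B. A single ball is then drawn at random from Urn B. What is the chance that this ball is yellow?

Condition on how many of the transferred balls are yellow (from Urn A: 3 yellow of 8; then Urn B has 15 total).
  0 yellow: C(3,0)C(5,2)/C(8,2) = 5/14; then P = 9/15
  1 yellow: C(3,1)C(5,1)/C(8,2) = 15/28; then P = 10/15
  2 yellow: C(3,2)C(5,0)/C(8,2) = 3/28; then P = 11/15
P(yellow from Urn B) = 13/20 ≈ 0.6500.

13/20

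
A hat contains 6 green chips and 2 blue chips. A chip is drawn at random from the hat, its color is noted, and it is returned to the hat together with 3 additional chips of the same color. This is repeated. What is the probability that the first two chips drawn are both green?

27/44

After a green draw the hat holds 9 green out of 11.
P = (6/8)·(9/11) = 27/44 ≈ 0.6136.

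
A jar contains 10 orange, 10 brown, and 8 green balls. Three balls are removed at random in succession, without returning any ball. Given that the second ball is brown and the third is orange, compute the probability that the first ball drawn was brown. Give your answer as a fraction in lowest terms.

P(first=brown and the second ball is brown and the third is orange) = (10/28)·(9/27)·(10/26) = 25/546.
P(E) = Σ over first color = 25/546 + 25/546 + 100/2457 = 25/189.
By Bayes, P(first=brown | E) = 25/546 / 25/189 = 9/26 ≈ 0.3462.

9/26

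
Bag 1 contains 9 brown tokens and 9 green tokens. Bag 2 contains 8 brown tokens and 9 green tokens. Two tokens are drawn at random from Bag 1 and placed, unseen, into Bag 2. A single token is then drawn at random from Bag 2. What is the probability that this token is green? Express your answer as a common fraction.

10/19

Condition on how many of the transferred tokens are green (from Bag 1: 9 green of 18; then Bag 2 has 19 total).
  0 green: C(9,0)C(9,2)/C(18,2) = 4/17; then P = 9/19
  1 green: C(9,1)C(9,1)/C(18,2) = 9/17; then P = 10/19
  2 green: C(9,2)C(9,0)/C(18,2) = 4/17; then P = 11/19
P(green from Bag 2) = 10/19 ≈ 0.5263.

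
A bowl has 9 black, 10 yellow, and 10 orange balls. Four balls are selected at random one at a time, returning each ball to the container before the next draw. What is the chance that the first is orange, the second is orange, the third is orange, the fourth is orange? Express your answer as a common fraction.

Multiply the conditional probability of each draw in order, with replacement (the composition resets each draw).
P = (10/29) · (10/29) · (10/29) · (10/29) = 10000/707281 ≈ 0.0141.

10000/707281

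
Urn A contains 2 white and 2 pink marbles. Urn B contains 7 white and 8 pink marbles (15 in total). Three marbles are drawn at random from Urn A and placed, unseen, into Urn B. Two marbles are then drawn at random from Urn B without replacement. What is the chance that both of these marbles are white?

32/153

Condition on how many of the transferred marbles are white (from Urn A: 2 white of 4; then Urn B has 18 total).
  1 white: C(2,1)C(2,2)/C(4,3) = 1/2; then P = C(8,2)/C(18,2) = 28/153
  2 white: C(2,2)C(2,1)/C(4,3) = 1/2; then P = C(9,2)/C(18,2) = 4/17
P(both white) = 32/153 ≈ 0.2092.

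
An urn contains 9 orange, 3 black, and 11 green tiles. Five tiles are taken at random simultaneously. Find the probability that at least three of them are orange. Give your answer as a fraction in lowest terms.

Sum the hypergeometric tail for j = 3,…,5 orange tiles.
Favorable = C(9,3)·C(14,2) + C(9,4)·C(14,1) + C(9,5)·C(14,0) = 9534; total = C(23,5) = 33649.
P = 9534/33649 = 1362/4807 ≈ 0.2833.

1362/4807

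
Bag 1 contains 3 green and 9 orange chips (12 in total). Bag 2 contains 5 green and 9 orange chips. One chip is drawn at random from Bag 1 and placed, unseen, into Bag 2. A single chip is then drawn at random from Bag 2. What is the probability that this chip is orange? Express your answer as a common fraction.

13/20

Condition on how many of the transferred chips are orange (from Bag 1: 9 orange of 12; then Bag 2 has 15 total).
  0 orange: C(9,0)C(3,1)/C(12,1) = 1/4; then P = 9/15
  1 orange: C(9,1)C(3,0)/C(12,1) = 3/4; then P = 10/15
P(orange from Bag 2) = 13/20 ≈ 0.6500.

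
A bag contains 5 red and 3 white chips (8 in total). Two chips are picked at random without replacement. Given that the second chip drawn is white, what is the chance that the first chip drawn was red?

P(first=red and the second chip drawn is white) = (5/8)·(3/7) = 15/56.
P(the second chip drawn is white) = Σ over first color = 15/56 + 3/28 = 3/8.
By Bayes, P(first=red | the second chip drawn is white) = 15/56 / 3/8 = 5/7 ≈ 0.7143.

5/7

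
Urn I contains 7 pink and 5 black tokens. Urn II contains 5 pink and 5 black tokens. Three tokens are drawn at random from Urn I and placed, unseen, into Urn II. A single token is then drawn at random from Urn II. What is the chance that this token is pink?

27/52

Condition on how many of the transferred tokens are pink (from Urn I: 7 pink of 12; then Urn II has 13 total).
  0 pink: C(7,0)C(5,3)/C(12,3) = 1/22; then P = 5/13
  1 pink: C(7,1)C(5,2)/C(12,3) = 7/22; then P = 6/13
  2 pink: C(7,2)C(5,1)/C(12,3) = 21/44; then P = 7/13
  3 pink: C(7,3)C(5,0)/C(12,3) = 7/44; then P = 8/13
P(pink from Urn II) = 27/52 ≈ 0.5192.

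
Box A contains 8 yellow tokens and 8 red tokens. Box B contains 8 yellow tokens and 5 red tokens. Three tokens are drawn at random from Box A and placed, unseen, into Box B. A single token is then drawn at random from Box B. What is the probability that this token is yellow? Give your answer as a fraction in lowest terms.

19/32

Condition on how many of the transferred tokens are yellow (from Box A: 8 yellow of 16; then Box B has 16 total).
  0 yellow: C(8,0)C(8,3)/C(16,3) = 1/10; then P = 8/16
  1 yellow: C(8,1)C(8,2)/C(16,3) = 2/5; then P = 9/16
  2 yellow: C(8,2)C(8,1)/C(16,3) = 2/5; then P = 10/16
  3 yellow: C(8,3)C(8,0)/C(16,3) = 1/10; then P = 11/16
P(yellow from Box B) = 19/32 ≈ 0.5938.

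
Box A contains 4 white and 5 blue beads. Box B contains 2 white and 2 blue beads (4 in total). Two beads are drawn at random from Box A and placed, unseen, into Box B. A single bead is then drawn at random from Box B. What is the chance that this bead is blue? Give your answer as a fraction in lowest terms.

14/27

Condition on how many of the transferred beads are blue (from Box A: 5 blue of 9; then Box B has 6 total).
  0 blue: C(5,0)C(4,2)/C(9,2) = 1/6; then P = 2/6
  1 blue: C(5,1)C(4,1)/C(9,2) = 5/9; then P = 3/6
  2 blue: C(5,2)C(4,0)/C(9,2) = 5/18; then P = 4/6
P(blue from Box B) = 14/27 ≈ 0.5185.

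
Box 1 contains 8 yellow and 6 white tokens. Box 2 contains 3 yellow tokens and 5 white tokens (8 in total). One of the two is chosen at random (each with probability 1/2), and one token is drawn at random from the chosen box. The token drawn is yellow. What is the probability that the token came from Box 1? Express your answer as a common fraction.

32/53

P(yellow | Box 1) = 4/7; P(yellow | Box 2) = 3/8.
P(yellow) = 1/2·4/7 + 1/2·3/8 = 53/112.
By Bayes' rule, P(Box 1 | yellow) = 2/7 / 53/112 = 32/53 ≈ 0.6038.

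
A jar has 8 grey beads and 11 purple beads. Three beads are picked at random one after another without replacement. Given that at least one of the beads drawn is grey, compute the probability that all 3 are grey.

P(all 3 grey) = C(8,3)/C(19,3) = 56/969; P(at least one grey) = 1 − C(11,3)/C(19,3) = 268/323.
Since 'all 3 grey' ⊆ 'at least one grey', P(all 3 | at least one) = 56/969 / 268/323 = 14/201 ≈ 0.0697.

14/201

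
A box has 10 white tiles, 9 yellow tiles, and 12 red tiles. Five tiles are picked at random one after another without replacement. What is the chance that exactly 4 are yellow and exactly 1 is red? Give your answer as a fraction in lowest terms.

Unordered draws without replacement: count favorable combinations over C(31,5).
Favorable = C(10,0) · C(9,4) · C(12,1) = 1512; total = C(31,5) = 169911.
P = 1512/169911 = 8/899 ≈ 0.0089.

8/899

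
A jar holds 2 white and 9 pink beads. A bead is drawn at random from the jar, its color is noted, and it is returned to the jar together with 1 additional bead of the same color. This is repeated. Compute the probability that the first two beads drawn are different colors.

Either pink then white, or white then pink; after the first draw the total is 12.
P = (9/11)·(2/12) + (2/11)·(9/12) = 3/11 ≈ 0.2727.

3/11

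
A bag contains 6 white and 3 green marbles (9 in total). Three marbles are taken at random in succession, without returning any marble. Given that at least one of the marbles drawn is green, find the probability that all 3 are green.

P(all 3 green) = C(3,3)/C(9,3) = 1/84; P(at least one green) = 1 − C(6,3)/C(9,3) = 16/21.
Since 'all 3 green' ⊆ 'at least one green', P(all 3 | at least one) = 1/84 / 16/21 = 1/64 ≈ 0.0156.

1/64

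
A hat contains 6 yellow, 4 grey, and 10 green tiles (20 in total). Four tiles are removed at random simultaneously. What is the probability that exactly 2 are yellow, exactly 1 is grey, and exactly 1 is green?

40/323

Unordered draws without replacement: count favorable combinations over C(20,4).
Favorable = C(6,2) · C(4,1) · C(10,1) = 600; total = C(20,4) = 4845.
P = 600/4845 = 40/323 ≈ 0.1238.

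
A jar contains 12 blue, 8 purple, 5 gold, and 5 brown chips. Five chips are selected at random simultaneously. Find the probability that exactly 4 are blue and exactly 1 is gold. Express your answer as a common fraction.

275/15834

Unordered draws without replacement: count favorable combinations over C(30,5).
Favorable = C(12,4) · C(8,0) · C(5,1) · C(5,0) = 2475; total = C(30,5) = 142506.
P = 2475/142506 = 275/15834 ≈ 0.0174.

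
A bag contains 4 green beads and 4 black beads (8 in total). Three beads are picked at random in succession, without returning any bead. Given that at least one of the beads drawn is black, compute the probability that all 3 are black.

1/13

P(all 3 black) = C(4,3)/C(8,3) = 1/14; P(at least one black) = 1 − C(4,3)/C(8,3) = 13/14.
Since 'all 3 black' ⊆ 'at least one black', P(all 3 | at least one) = 1/14 / 13/14 = 1/13 ≈ 0.0769.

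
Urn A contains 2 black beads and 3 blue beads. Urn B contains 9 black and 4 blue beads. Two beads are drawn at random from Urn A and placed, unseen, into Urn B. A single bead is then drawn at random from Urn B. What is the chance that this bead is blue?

Condition on how many of the transferred beads are blue (from Urn A: 3 blue of 5; then Urn B has 15 total).
  0 blue: C(3,0)C(2,2)/C(5,2) = 1/10; then P = 4/15
  1 blue: C(3,1)C(2,1)/C(5,2) = 3/5; then P = 5/15
  2 blue: C(3,2)C(2,0)/C(5,2) = 3/10; then P = 6/15
P(blue from Urn B) = 26/75 ≈ 0.3467.

26/75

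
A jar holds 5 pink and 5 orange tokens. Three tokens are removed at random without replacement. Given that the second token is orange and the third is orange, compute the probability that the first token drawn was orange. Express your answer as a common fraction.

P(first=orange and the second token is orange and the third is orange) = (5/10)·(4/9)·(3/8) = 1/12.
P(E) = Σ over first color = 5/36 + 1/12 = 2/9.
By Bayes, P(first=orange | E) = 1/12 / 2/9 = 3/8 ≈ 0.3750.

3/8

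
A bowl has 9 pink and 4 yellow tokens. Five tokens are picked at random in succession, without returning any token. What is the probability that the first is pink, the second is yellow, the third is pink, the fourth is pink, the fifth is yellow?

Multiply the conditional probability of each draw in order, without replacement, so each draw removes one from its color and from the total.
P = (9/13) · (4/12) · (8/11) · (7/10) · (3/9) = 28/715 ≈ 0.0392.

28/715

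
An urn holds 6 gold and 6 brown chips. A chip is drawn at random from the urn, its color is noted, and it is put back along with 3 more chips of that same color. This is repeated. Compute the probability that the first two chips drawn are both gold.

3/10

After a gold draw the urn holds 9 gold out of 15.
P = (6/12)·(9/15) = 3/10 ≈ 0.3000.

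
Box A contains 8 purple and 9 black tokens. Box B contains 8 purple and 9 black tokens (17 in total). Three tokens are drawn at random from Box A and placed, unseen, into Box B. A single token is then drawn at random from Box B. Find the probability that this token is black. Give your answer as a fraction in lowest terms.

9/17

Condition on how many of the transferred tokens are black (from Box A: 9 black of 17; then Box B has 20 total).
  0 black: C(9,0)C(8,3)/C(17,3) = 7/85; then P = 9/20
  1 black: C(9,1)C(8,2)/C(17,3) = 63/170; then P = 10/20
  2 black: C(9,2)C(8,1)/C(17,3) = 36/85; then P = 11/20
  3 black: C(9,3)C(8,0)/C(17,3) = 21/170; then P = 12/20
P(black from Box B) = 9/17 ≈ 0.5294.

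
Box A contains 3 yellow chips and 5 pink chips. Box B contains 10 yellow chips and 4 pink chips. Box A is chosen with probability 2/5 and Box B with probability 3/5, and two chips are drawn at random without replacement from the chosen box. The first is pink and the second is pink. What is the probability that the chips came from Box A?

P(E | Box A) = 5/14; P(E | Box B) = 6/91.
P(E) = 2/5·5/14 + 3/5·6/91 = 83/455.
By Bayes' rule, P(Box A | E) = 1/7 / 83/455 = 65/83 ≈ 0.7831.

65/83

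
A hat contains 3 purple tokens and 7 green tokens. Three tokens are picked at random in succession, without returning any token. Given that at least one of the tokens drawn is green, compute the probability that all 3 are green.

5/17

P(all 3 green) = C(7,3)/C(10,3) = 7/24; P(at least one green) = 1 − C(3,3)/C(10,3) = 119/120.
Since 'all 3 green' ⊆ 'at least one green', P(all 3 | at least one) = 7/24 / 119/120 = 5/17 ≈ 0.2941.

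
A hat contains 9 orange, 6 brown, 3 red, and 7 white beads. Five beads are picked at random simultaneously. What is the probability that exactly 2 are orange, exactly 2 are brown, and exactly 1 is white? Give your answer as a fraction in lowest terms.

Unordered draws without replacement: count favorable combinations over C(25,5).
Favorable = C(9,2) · C(6,2) · C(3,0) · C(7,1) = 3780; total = C(25,5) = 53130.
P = 3780/53130 = 18/253 ≈ 0.0711.

18/253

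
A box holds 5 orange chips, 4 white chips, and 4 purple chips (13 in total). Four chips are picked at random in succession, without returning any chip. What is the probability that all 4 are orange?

Unordered draws without replacement: count favorable combinations over C(13,4).
Favorable = C(5,4) · C(4,0) · C(4,0) = 5; total = C(13,4) = 715.
P = 5/715 = 1/143 ≈ 0.0070.

1/143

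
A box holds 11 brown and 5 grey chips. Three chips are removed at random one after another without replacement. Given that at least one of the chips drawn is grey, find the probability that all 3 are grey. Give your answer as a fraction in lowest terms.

P(all 3 grey) = C(5,3)/C(16,3) = 1/56; P(at least one grey) = 1 − C(11,3)/C(16,3) = 79/112.
Since 'all 3 grey' ⊆ 'at least one grey', P(all 3 | at least one) = 1/56 / 79/112 = 2/79 ≈ 0.0253.

2/79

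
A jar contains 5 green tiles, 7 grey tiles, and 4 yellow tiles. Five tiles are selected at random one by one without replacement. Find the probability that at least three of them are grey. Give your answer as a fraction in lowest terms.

19/52

Sum the hypergeometric tail for j = 3,…,5 grey tiles.
Favorable = C(7,3)·C(9,2) + C(7,4)·C(9,1) + C(7,5)·C(9,0) = 1596; total = C(16,5) = 4368.
P = 1596/4368 = 19/52 ≈ 0.3654.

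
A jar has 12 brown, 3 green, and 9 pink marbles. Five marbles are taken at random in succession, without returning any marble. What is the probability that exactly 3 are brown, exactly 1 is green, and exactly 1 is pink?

Unordered draws without replacement: count favorable combinations over C(24,5).
Favorable = C(12,3) · C(3,1) · C(9,1) = 5940; total = C(24,5) = 42504.
P = 5940/42504 = 45/322 ≈ 0.1398.

45/322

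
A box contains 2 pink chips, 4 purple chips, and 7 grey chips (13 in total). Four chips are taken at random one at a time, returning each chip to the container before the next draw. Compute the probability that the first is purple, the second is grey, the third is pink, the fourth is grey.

Multiply the conditional probability of each draw in order, with replacement (the composition resets each draw).
P = (4/13) · (7/13) · (2/13) · (7/13) = 392/28561 ≈ 0.0137.

392/28561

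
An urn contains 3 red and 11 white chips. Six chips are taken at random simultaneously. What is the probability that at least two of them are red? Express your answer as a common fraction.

5/13

Sum the hypergeometric tail for j = 2,…,3 red chips.
Favorable = C(3,2)·C(11,4) + C(3,3)·C(11,3) = 1155; total = C(14,6) = 3003.
P = 1155/3003 = 5/13 ≈ 0.3846.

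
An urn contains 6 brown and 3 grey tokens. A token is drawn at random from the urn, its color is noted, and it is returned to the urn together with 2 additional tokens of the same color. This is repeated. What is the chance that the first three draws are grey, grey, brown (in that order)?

Track the composition after each reinforcement of +2.
P = (3/9) · (5/11) · (6/13) = 10/143 ≈ 0.0699.

10/143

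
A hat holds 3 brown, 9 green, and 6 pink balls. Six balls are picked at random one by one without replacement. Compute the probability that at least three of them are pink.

Sum the hypergeometric tail for j = 3,…,6 pink balls.
Favorable = C(6,3)·C(12,3) + C(6,4)·C(12,2) + C(6,5)·C(12,1) + C(6,6)·C(12,0) = 5463; total = C(18,6) = 18564.
P = 5463/18564 = 1821/6188 ≈ 0.2943.

1821/6188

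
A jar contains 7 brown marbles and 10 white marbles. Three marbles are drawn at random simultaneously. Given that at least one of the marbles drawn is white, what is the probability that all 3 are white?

8/43

P(all 3 white) = C(10,3)/C(17,3) = 3/17; P(at least one white) = 1 − C(7,3)/C(17,3) = 129/136.
Since 'all 3 white' ⊆ 'at least one white', P(all 3 | at least one) = 3/17 / 129/136 = 8/43 ≈ 0.1860.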